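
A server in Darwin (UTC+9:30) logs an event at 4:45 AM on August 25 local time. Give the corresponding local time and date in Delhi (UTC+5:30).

12:45 AM on August 25

In UTC: 4:45 AM − 9:30 = 7:15 PM on Aug 24.
Delhi is UTC+5:30: 7:15 PM + 5:30 = 12:45 AM on Aug 25.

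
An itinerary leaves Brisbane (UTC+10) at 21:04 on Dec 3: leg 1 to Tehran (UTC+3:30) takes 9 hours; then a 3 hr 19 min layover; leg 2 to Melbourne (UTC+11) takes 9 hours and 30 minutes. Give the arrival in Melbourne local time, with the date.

Convert departure to UTC: 21:04 − 10:00 = 11:04 UTC on Dec 3.
Add 9 hours leg 1 → 20:04 UTC.
Add 3 hours and 19 minutes layover in Tehran → 23:23 UTC.
Add 9 hours and 30 minutes leg 2 → 08:53 UTC (Dec 4).
Melbourne is UTC+11:00, so local arrival = 08:53 + 11:00 = 19:53 on Dec 4.

19:53 on December 4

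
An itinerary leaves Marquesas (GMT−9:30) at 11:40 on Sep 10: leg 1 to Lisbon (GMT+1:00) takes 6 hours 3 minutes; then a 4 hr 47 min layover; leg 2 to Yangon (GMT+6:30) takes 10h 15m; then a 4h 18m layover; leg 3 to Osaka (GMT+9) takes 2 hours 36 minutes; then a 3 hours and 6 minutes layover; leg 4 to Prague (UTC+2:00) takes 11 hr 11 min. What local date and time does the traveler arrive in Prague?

17:26 on Sep 12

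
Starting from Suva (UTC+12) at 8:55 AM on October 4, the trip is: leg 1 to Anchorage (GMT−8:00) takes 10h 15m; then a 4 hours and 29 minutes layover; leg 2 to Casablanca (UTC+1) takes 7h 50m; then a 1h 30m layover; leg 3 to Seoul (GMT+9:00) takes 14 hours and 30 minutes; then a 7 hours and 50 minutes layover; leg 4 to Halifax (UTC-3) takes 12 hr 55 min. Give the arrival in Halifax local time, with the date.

5:14 AM on Oct 6

Convert departure to UTC: 8:55 AM − 12:00 = 8:55 PM UTC on Oct 3.
Add 10 hours 15 minutes leg 1 → 7:10 AM UTC (Oct 4).
Add 4 hours 29 minutes layover in Anchorage → 11:39 AM UTC.
Add 7 hours and 50 minutes leg 2 → 7:29 PM UTC.
Add 1 hour 30 minutes layover in Casablanca → 8:59 PM UTC.
Add 14 hours and 30 minutes leg 3 → 11:29 AM UTC (Oct 5).
Add 7 hours 50 minutes layover in Seoul → 7:19 PM UTC.
Add 12 hours 55 minutes leg 4 → 8:14 AM UTC (Oct 6).
Halifax is UTC−3:00, so local arrival = 8:14 AM − 3:00 = 5:14 AM on Oct 6.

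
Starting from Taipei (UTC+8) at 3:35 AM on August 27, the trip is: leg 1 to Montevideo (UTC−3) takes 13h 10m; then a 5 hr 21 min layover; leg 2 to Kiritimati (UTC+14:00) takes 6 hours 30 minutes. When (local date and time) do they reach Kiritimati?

Convert departure to UTC: 3:35 AM − 8:00 = 7:35 PM UTC on Aug 26.
Add 13 hours and 10 minutes leg 1 → 8:45 AM UTC (Aug 27).
Add 5 hours and 21 minutes layover in Montevideo → 2:06 PM UTC.
Add 6 hours 30 minutes leg 2 → 8:36 PM UTC.
Kiritimati is UTC+14:00, so local arrival = 8:36 PM + 14:00 = 10:36 AM on Aug 28.

10:36 AM on Aug 28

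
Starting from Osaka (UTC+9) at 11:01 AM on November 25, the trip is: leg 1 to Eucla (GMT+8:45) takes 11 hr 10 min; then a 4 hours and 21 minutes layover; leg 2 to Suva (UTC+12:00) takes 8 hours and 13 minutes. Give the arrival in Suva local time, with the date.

1:45 PM on Nov 26

Convert departure to UTC: 11:01 AM − 9:00 = 2:01 AM UTC on Nov 25.
Add 11 hours and 10 minutes leg 1 → 1:11 PM UTC.
Add 4 hours 21 minutes layover in Eucla → 5:32 PM UTC.
Add 8 hours and 13 minutes leg 2 → 1:45 AM UTC (Nov 26).
Suva is UTC+12:00, so local arrival = 1:45 AM + 12:00 = 1:45 PM on Nov 26.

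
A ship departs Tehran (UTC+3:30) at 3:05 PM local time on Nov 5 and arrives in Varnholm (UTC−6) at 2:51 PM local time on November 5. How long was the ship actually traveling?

9 hours 16 minutes

Varnholm is 9:30 behind Tehran.
Clock-face elapsed time (ignoring zones) is −14 minutes.
Actual elapsed = −14 minutes + 9:30 = 9 hours 16 minutes.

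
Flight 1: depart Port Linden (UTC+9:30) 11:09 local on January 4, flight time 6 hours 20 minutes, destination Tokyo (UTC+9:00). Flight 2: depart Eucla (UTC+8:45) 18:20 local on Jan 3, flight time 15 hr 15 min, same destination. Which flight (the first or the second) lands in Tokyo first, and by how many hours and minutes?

the second, by 7 hours 9 minutes

Flight 1 in UTC: 11:09 − 9:30 = 01:39 on Jan 4.
+6 hours 20 minutes → arrive 07:59 UTC on Jan 4.
Flight 2 in UTC: 18:20 − 8:45 = 09:35 on Jan 3.
+15 hours 15 minutes → arrive 00:50 UTC on Jan 4.
Flight 2 lands earlier by 7 hours 9 minutes.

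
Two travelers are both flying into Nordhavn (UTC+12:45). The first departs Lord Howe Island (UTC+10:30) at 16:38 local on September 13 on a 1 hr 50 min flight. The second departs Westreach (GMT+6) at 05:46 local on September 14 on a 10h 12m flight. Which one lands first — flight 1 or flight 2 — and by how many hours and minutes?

the first, by 26 hours

Flight 1 in UTC: 16:38 − 10:30 = 06:08 on Sep 13.
+1 hour 50 minutes → arrive 07:58 UTC on Sep 13.
Flight 2 in UTC: 05:46 − 6:00 = 23:46 on Sep 13.
+10 hours and 12 minutes → arrive 09:58 UTC on Sep 14.
Flight 1 lands earlier by 26 hours.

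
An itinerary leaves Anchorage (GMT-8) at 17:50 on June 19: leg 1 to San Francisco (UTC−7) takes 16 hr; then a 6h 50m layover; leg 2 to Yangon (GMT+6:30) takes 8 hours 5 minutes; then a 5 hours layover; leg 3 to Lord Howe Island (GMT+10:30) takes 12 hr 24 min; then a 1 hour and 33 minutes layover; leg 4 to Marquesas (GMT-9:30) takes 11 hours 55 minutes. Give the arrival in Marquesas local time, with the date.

Convert departure to UTC: 17:50 + 8:00 = 01:50 UTC on Jun 20.
Add 16 hours leg 1 → 17:50 UTC.
Add 6 hours 50 minutes layover in San Francisco → 00:40 UTC (Jun 21).
Add 8 hours and 5 minutes leg 2 → 08:45 UTC.
Add 5 hours layover in Yangon → 13:45 UTC.
Add 12 hours and 24 minutes leg 3 → 02:09 UTC (Jun 22).
Add 1 hour 33 minutes layover in Lord Howe Island → 03:42 UTC.
Add 11 hours and 55 minutes leg 4 → 15:37 UTC.
Marquesas is UTC−9:30, so local arrival = 15:37 − 9:30 = 06:07 on Jun 22.

06:07 on Jun 22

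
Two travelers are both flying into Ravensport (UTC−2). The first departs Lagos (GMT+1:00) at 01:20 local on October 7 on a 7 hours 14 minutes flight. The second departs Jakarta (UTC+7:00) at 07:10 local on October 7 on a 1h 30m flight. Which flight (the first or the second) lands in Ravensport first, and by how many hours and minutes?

the second, by 5 hours 54 minutes

Flight 1 in UTC: 01:20 − 1:00 = 00:20 on Oct 7.
+7 hours and 14 minutes → arrive 07:34 UTC on Oct 7.
Flight 2 in UTC: 07:10 − 7:00 = 00:10 on Oct 7.
+1 hour and 30 minutes → arrive 01:40 UTC on Oct 7.
Flight 2 lands earlier by 5 hours 54 minutes.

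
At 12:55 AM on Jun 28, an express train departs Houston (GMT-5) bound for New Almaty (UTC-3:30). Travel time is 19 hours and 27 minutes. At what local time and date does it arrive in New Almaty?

New Almaty is 1:30 ahead of Houston.
After 19 hours and 27 minutes it is 8:22 PM in Houston.
Shift by the zone difference: 8:22 PM + 1:30 = 9:52 PM on Jun 28 in New Almaty.

9:52 PM on Jun 28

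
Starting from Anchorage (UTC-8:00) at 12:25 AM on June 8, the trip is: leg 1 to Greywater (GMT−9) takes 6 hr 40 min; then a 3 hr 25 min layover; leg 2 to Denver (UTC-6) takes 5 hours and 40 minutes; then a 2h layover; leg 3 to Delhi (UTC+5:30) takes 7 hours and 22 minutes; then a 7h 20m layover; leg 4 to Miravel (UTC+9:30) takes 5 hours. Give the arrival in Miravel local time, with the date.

7:22 AM on June 10

Convert departure to UTC: 12:25 AM + 8:00 = 8:25 AM UTC on Jun 8.
Add 6 hours and 40 minutes leg 1 → 3:05 PM UTC.
Add 3 hours and 25 minutes layover in Greywater → 6:30 PM UTC.
Add 5 hours and 40 minutes leg 2 → 12:10 AM UTC (Jun 9).
Add 2 hours layover in Denver → 2:10 AM UTC.
Add 7 hours and 22 minutes leg 3 → 9:32 AM UTC.
Add 7 hours and 20 minutes layover in Delhi → 4:52 PM UTC.
Add 5 hours leg 4 → 9:52 PM UTC.
Miravel is UTC+9:30, so local arrival = 9:52 PM + 9:30 = 7:22 AM on Jun 10.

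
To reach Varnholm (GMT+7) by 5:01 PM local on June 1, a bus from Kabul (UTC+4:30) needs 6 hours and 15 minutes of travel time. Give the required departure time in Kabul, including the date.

8:16 AM on Jun 1

Target arrival in UTC: 5:01 PM − 7:00 = 10:01 AM on Jun 1.
Subtract 6 hours and 15 minutes → departure 3:46 AM UTC on Jun 1.
Kabul is UTC+4:30: 3:46 AM + 4:30 = 8:16 AM on Jun 1.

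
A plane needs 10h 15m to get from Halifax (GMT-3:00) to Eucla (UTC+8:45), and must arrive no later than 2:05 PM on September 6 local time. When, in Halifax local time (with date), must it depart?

Target arrival in UTC: 2:05 PM − 8:45 = 5:20 AM on Sep 6.
Subtract 10 hours 15 minutes → departure 7:05 PM UTC on Sep 5.
Halifax is UTC−3:00: 7:05 PM − 3:00 = 4:05 PM on Sep 5.

4:05 PM on Sep 5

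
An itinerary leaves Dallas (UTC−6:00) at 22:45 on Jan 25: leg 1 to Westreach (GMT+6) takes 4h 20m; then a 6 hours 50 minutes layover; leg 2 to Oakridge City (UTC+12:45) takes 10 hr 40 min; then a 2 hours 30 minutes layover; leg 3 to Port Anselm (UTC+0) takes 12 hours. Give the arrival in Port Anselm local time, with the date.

Convert departure to UTC: 22:45 + 6:00 = 04:45 UTC on Jan 26.
Add 4 hours and 20 minutes leg 1 → 09:05 UTC.
Add 6 hours and 50 minutes layover in Westreach → 15:55 UTC.
Add 10 hours and 40 minutes leg 2 → 02:35 UTC (Jan 27).
Add 2 hours and 30 minutes layover in Oakridge City → 05:05 UTC.
Add 12 hours leg 3 → 17:05 UTC.
Port Anselm is UTC+0, so local arrival is the same: 17:05 on Jan 27.

17:05 on January 27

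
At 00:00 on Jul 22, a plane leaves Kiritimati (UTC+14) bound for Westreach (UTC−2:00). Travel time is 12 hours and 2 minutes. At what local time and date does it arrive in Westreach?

Convert departure to UTC: 00:00 − 14:00 = 10:00 UTC on Jul 21.
Add 12 hours 2 minutes travel time → 22:02 UTC.
Westreach is UTC−2:00, so local arrival = 22:02 − 2:00 = 20:02 on Jul 21.

20:02 on Jul 21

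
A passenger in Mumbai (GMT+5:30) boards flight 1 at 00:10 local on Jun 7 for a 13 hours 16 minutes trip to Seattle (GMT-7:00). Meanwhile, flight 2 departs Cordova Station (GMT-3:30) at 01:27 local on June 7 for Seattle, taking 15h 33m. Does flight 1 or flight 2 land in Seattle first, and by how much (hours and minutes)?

the first, by 12 hours 34 minutes

Flight 1 in UTC: 00:10 − 5:30 = 18:40 on Jun 6.
+13 hours and 16 minutes → arrive 07:56 UTC on Jun 7.
Flight 2 in UTC: 01:27 + 3:30 = 04:57 on Jun 7.
+15 hours 33 minutes → arrive 20:30 UTC on Jun 7.
Flight 1 lands earlier by 12 hours 34 minutes.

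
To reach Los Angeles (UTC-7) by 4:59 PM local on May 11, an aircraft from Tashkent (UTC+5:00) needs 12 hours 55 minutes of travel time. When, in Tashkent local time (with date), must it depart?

4:04 PM on May 11

Target arrival in UTC: 4:59 PM + 7:00 = 11:59 PM on May 11.
Subtract 12 hours and 55 minutes → departure 11:04 AM UTC on May 11.
Tashkent is UTC+5:00: 11:04 AM + 5:00 = 4:04 PM on May 11.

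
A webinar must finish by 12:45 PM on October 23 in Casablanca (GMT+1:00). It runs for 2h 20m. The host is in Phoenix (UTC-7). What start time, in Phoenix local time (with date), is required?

2:25 AM on Oct 23

Target end time in UTC: 12:45 PM − 1:00 = 11:45 AM on Oct 23.
Subtract 2 hours and 20 minutes → start 9:25 AM UTC on Oct 23.
Phoenix is UTC−7:00: 9:25 AM − 7:00 = 2:25 AM on Oct 23.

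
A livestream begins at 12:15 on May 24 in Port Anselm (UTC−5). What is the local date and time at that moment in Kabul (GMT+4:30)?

21:45 on May 24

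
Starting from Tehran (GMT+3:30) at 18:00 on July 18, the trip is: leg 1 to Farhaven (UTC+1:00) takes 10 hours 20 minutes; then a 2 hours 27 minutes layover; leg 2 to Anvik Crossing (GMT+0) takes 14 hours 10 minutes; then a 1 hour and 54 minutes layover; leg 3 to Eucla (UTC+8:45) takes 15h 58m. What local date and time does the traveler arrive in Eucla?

20:04 on July 20

Convert departure to UTC: 18:00 − 3:30 = 14:30 UTC on Jul 18.
Add 10 hours 20 minutes leg 1 → 00:50 UTC (Jul 19).
Add 2 hours and 27 minutes layover in Farhaven → 03:17 UTC.
Add 14 hours and 10 minutes leg 2 → 17:27 UTC.
Add 1 hour and 54 minutes layover in Anvik Crossing → 19:21 UTC.
Add 15 hours and 58 minutes leg 3 → 11:19 UTC (Jul 20).
Eucla is UTC+8:45, so local arrival = 11:19 + 8:45 = 20:04 on Jul 20.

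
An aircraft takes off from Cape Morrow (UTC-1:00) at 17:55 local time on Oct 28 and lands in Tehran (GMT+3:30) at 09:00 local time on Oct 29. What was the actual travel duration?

10 hours 35 minutes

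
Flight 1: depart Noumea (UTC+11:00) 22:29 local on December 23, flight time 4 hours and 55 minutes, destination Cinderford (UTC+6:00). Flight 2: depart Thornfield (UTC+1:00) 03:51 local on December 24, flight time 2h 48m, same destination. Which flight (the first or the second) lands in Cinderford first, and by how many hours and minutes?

the first, by 13 hours 15 minutes

Flight 1 in UTC: 22:29 − 11:00 = 11:29 on Dec 23.
+4 hours and 55 minutes → arrive 16:24 UTC on Dec 23.
Flight 2 in UTC: 03:51 − 1:00 = 02:51 on Dec 24.
+2 hours 48 minutes → arrive 05:39 UTC on Dec 24.
Flight 1 lands earlier by 13 hours 15 minutes.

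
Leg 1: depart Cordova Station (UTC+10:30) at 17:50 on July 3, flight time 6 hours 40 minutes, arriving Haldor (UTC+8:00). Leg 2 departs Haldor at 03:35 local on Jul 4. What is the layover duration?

5 hours 35 minutes

Convert departure to UTC: 17:50 − 10:30 = 07:20 UTC on Jul 3.
Add 6 hours 40 minutes flight time → 14:00 UTC.
Haldor is UTC+8:00, so local arrival = 14:00 + 8:00 = 22:00 on Jul 3.
Layover = 03:35 − 22:00 (+1 day) = 5 hours 35 minutes.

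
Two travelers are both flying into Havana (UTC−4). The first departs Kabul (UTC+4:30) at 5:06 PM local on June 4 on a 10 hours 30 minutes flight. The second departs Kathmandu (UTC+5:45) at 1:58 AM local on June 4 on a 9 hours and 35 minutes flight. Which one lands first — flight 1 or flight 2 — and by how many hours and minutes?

the second, by 17 hours 18 minutes

Flight 1 in UTC: 5:06 PM − 4:30 = 12:36 PM on Jun 4.
+10 hours 30 minutes → arrive 11:06 PM UTC on Jun 4.
Flight 2 in UTC: 1:58 AM − 5:45 = 8:13 PM on Jun 3.
+9 hours 35 minutes → arrive 5:48 AM UTC on Jun 4.
Flight 2 lands earlier by 17 hours 18 minutes.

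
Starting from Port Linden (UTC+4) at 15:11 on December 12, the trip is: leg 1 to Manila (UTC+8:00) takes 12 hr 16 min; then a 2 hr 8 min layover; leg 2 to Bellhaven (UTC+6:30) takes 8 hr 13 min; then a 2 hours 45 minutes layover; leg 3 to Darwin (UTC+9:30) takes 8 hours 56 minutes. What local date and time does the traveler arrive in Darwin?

Convert departure to UTC: 15:11 − 4:00 = 11:11 UTC on Dec 12.
Add 12 hours 16 minutes leg 1 → 23:27 UTC.
Add 2 hours 8 minutes layover in Manila → 01:35 UTC (Dec 13).
Add 8 hours and 13 minutes leg 2 → 09:48 UTC.
Add 2 hours and 45 minutes layover in Bellhaven → 12:33 UTC.
Add 8 hours 56 minutes leg 3 → 21:29 UTC.
Darwin is UTC+9:30, so local arrival = 21:29 + 9:30 = 06:59 on Dec 14.

06:59 on December 14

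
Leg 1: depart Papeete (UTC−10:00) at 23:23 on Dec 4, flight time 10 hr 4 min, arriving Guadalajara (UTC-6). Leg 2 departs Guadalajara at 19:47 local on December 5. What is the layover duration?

6 hours 20 minutes

Convert departure to UTC: 23:23 + 10:00 = 09:23 UTC on Dec 5.
Add 10 hours and 4 minutes flight time → 19:27 UTC.
Guadalajara is UTC−6:00, so local arrival = 19:27 − 6:00 = 13:27 on Dec 5.
Layover = 19:47 − 13:27 = 6 hours 20 minutes.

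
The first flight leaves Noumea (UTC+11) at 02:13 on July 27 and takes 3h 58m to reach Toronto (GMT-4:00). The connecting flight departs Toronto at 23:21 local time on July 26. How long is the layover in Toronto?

Convert departure to UTC: 02:13 − 11:00 = 15:13 UTC on Jul 26.
Add 3 hours 58 minutes flight time → 19:11 UTC.
Toronto is UTC−4:00, so local arrival = 19:11 − 4:00 = 15:11 on Jul 26.
Layover = 23:21 − 15:11 = 8 hours 10 minutes.

8 hours 10 minutes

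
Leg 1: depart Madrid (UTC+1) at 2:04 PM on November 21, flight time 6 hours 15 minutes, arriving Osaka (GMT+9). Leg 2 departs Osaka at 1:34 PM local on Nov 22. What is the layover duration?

9 hours 15 minutes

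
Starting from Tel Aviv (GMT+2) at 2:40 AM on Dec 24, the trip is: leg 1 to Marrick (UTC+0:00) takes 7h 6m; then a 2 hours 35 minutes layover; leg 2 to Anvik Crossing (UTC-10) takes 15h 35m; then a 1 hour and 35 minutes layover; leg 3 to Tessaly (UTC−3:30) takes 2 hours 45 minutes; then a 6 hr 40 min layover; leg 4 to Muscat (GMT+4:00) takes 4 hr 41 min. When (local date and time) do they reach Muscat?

Convert departure to UTC: 2:40 AM − 2:00 = 12:40 AM UTC on Dec 24.
Add 7 hours and 6 minutes leg 1 → 7:46 AM UTC.
Add 2 hours and 35 minutes layover in Marrick → 10:21 AM UTC.
Add 15 hours and 35 minutes leg 2 → 1:56 AM UTC (Dec 25).
Add 1 hour 35 minutes layover in Anvik Crossing → 3:31 AM UTC.
Add 2 hours 45 minutes leg 3 → 6:16 AM UTC.
Add 6 hours and 40 minutes layover in Tessaly → 12:56 PM UTC.
Add 4 hours and 41 minutes leg 4 → 5:37 PM UTC.
Muscat is UTC+4:00, so local arrival = 5:37 PM + 4:00 = 9:37 PM on Dec 25.

9:37 PM on December 25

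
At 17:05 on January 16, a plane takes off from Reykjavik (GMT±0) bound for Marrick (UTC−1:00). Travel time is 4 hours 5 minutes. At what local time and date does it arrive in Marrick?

Reykjavik is at UTC+0, so departure is already 17:05 UTC on Jan 16.
Add 4 hours 5 minutes travel time → 21:10 UTC.
Marrick is UTC−1:00, so local arrival = 21:10 − 1:00 = 20:10 on Jan 16.

20:10 on January 16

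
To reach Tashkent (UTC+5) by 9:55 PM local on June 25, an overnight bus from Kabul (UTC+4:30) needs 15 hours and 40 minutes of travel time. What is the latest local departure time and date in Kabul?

5:45 AM on June 25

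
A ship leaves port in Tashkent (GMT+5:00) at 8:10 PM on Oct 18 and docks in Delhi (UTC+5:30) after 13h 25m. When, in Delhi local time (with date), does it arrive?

10:05 AM on October 19

Delhi is 0:30 ahead of Tashkent.
After 13 hours 25 minutes it is 9:35 AM (Oct 19) in Tashkent.
Shift by the zone difference: 9:35 AM + 0:30 = 10:05 AM on Oct 19 in Delhi.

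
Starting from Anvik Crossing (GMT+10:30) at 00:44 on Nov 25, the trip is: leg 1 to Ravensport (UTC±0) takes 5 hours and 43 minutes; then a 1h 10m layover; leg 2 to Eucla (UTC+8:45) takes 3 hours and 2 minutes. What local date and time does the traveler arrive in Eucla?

08:54 on November 25

Convert departure to UTC: 00:44 − 10:30 = 14:14 UTC on Nov 24.
Add 5 hours and 43 minutes leg 1 → 19:57 UTC.
Add 1 hour 10 minutes layover in Ravensport → 21:07 UTC.
Add 3 hours and 2 minutes leg 2 → 00:09 UTC (Nov 25).
Eucla is UTC+8:45, so local arrival = 00:09 + 8:45 = 08:54 on Nov 25.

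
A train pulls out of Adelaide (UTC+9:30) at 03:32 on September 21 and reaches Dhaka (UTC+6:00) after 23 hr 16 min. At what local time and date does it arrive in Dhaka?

Convert departure to UTC: 03:32 − 9:30 = 18:02 UTC on Sep 20.
Add 23 hours 16 minutes travel time → 17:18 UTC (Sep 21).
Dhaka is UTC+6:00, so local arrival = 17:18 + 6:00 = 23:18 on Sep 21.

23:18 on September 21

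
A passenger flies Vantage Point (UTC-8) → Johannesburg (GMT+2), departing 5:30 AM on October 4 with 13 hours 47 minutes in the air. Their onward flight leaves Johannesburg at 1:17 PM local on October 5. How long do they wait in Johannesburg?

Convert departure to UTC: 5:30 AM + 8:00 = 1:30 PM UTC on Oct 4.
Add 13 hours 47 minutes flight time → 3:17 AM UTC (Oct 5).
Johannesburg is UTC+2:00, so local arrival = 3:17 AM + 2:00 = 5:17 AM on Oct 5.
Layover = 1:17 PM − 5:17 AM = 8 hours.

8 hours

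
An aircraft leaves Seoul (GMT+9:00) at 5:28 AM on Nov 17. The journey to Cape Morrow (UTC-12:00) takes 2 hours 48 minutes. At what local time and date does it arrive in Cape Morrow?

Convert departure to UTC: 5:28 AM − 9:00 = 8:28 PM UTC on Nov 16.
Add 2 hours and 48 minutes travel time → 11:16 PM UTC.
Cape Morrow is UTC−12:00, so local arrival = 11:16 PM − 12:00 = 11:16 AM on Nov 16.

11:16 AM on November 16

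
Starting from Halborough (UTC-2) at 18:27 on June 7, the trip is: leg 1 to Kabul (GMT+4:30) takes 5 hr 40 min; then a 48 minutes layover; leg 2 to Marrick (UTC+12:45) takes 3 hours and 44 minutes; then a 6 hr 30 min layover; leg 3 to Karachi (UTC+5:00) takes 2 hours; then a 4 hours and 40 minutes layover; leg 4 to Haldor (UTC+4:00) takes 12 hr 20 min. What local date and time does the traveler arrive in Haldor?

Convert departure to UTC: 18:27 + 2:00 = 20:27 UTC on Jun 7.
Add 5 hours 40 minutes leg 1 → 02:07 UTC (Jun 8).
Add 48 minutes layover in Kabul → 02:55 UTC.
Add 3 hours 44 minutes leg 2 → 06:39 UTC.
Add 6 hours 30 minutes layover in Marrick → 13:09 UTC.
Add 2 hours leg 3 → 15:09 UTC.
Add 4 hours and 40 minutes layover in Karachi → 19:49 UTC.
Add 12 hours and 20 minutes leg 4 → 08:09 UTC (Jun 9).
Haldor is UTC+4:00, so local arrival = 08:09 + 4:00 = 12:09 on Jun 9.

12:09 on June 9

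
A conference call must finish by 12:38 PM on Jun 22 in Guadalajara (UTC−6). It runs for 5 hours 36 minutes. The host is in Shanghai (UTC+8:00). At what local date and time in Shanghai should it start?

9:02 PM on Jun 22

Target end time in UTC: 12:38 PM + 6:00 = 6:38 PM on Jun 22.
Subtract 5 hours 36 minutes → start 1:02 PM UTC on Jun 22.
Shanghai is UTC+8:00: 1:02 PM + 8:00 = 9:02 PM on Jun 22.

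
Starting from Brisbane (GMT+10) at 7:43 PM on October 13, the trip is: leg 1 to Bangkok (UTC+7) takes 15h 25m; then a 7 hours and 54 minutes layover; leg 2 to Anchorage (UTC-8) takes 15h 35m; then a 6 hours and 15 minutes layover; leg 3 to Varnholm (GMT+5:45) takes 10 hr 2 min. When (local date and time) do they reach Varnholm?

Convert departure to UTC: 7:43 PM − 10:00 = 9:43 AM UTC on Oct 13.
Add 15 hours and 25 minutes leg 1 → 1:08 AM UTC (Oct 14).
Add 7 hours 54 minutes layover in Bangkok → 9:02 AM UTC.
Add 15 hours 35 minutes leg 2 → 12:37 AM UTC (Oct 15).
Add 6 hours and 15 minutes layover in Anchorage → 6:52 AM UTC.
Add 10 hours 2 minutes leg 3 → 4:54 PM UTC.
Varnholm is UTC+5:45, so local arrival = 4:54 PM + 5:45 = 10:39 PM on Oct 15.

10:39 PM on October 15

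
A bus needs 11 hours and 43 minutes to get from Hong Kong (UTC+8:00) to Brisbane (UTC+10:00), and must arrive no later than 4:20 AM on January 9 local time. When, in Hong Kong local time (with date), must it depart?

Target arrival in UTC: 4:20 AM − 10:00 = 6:20 PM on Jan 8.
Subtract 11 hours 43 minutes → departure 6:37 AM UTC on Jan 8.
Hong Kong is UTC+8:00: 6:37 AM + 8:00 = 2:37 PM on Jan 8.

2:37 PM on January 8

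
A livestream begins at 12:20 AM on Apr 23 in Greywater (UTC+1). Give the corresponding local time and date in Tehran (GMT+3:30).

2:50 AM on April 23

Tehran is 2:30 ahead of Greywater.
Shift by the zone difference: 12:20 AM + 2:30 = 2:50 AM on Apr 23 in Tehran.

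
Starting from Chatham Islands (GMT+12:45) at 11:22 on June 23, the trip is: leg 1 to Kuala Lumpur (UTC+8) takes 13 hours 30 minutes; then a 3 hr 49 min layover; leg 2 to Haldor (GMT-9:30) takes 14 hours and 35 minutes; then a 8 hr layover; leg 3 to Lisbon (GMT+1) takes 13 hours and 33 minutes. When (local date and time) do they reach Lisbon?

05:04 on Jun 25

Convert departure to UTC: 11:22 − 12:45 = 22:37 UTC on Jun 22.
Add 13 hours and 30 minutes leg 1 → 12:07 UTC (Jun 23).
Add 3 hours 49 minutes layover in Kuala Lumpur → 15:56 UTC.
Add 14 hours and 35 minutes leg 2 → 06:31 UTC (Jun 24).
Add 8 hours layover in Haldor → 14:31 UTC.
Add 13 hours and 33 minutes leg 3 → 04:04 UTC (Jun 25).
Lisbon is UTC+1:00, so local arrival = 04:04 + 1:00 = 05:04 on Jun 25.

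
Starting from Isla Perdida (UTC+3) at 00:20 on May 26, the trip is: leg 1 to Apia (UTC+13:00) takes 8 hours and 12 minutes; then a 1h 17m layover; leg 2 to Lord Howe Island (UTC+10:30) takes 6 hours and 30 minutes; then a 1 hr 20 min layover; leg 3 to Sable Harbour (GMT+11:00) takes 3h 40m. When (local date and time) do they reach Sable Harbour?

Convert departure to UTC: 00:20 − 3:00 = 21:20 UTC on May 25.
Add 8 hours 12 minutes leg 1 → 05:32 UTC (May 26).
Add 1 hour and 17 minutes layover in Apia → 06:49 UTC.
Add 6 hours and 30 minutes leg 2 → 13:19 UTC.
Add 1 hour and 20 minutes layover in Lord Howe Island → 14:39 UTC.
Add 3 hours 40 minutes leg 3 → 18:19 UTC.
Sable Harbour is UTC+11:00, so local arrival = 18:19 + 11:00 = 05:19 on May 27.

05:19 on May 27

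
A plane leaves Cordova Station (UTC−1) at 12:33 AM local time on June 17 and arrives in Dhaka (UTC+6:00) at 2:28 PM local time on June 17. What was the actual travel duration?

6 hours 55 minutes

Dhaka is 7:00 ahead of Cordova Station.
Clock-face elapsed time (ignoring zones) is 13 hours 55 minutes.
Actual elapsed = 13 hours 55 minutes − 7:00 = 6 hours 55 minutes.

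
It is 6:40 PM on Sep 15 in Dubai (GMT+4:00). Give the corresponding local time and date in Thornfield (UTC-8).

In UTC: 6:40 PM − 4:00 = 2:40 PM on Sep 15.
Thornfield is UTC−8:00: 2:40 PM − 8:00 = 6:40 AM on Sep 15.

6:40 AM on Sep 15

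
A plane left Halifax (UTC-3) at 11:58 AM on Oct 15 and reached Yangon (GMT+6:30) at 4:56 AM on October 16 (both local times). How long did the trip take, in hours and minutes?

Yangon is 9:30 ahead of Halifax.
Clock-face elapsed time (ignoring zones) is 16 hours 58 minutes.
Actual elapsed = 16 hours 58 minutes − 9:30 = 7 hours 28 minutes.

7 hours 28 minutes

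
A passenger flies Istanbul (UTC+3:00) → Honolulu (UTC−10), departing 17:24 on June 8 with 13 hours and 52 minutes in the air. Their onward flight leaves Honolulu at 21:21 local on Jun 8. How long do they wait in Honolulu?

3 hours 5 minutes

Convert departure to UTC: 17:24 − 3:00 = 14:24 UTC on Jun 8.
Add 13 hours 52 minutes flight time → 04:16 UTC (Jun 9).
Honolulu is UTC−10:00, so local arrival = 04:16 − 10:00 = 18:16 on Jun 8.
Layover = 21:21 − 18:16 = 3 hours 5 minutes.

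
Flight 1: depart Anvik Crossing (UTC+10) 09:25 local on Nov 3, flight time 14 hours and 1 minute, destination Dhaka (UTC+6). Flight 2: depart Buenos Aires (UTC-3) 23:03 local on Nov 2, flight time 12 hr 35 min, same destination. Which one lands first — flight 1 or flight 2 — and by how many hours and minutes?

Flight 1 in UTC: 09:25 − 10:00 = 23:25 on Nov 2.
+14 hours 1 minute → arrive 13:26 UTC on Nov 3.
Flight 2 in UTC: 23:03 + 3:00 = 02:03 on Nov 3.
+12 hours and 35 minutes → arrive 14:38 UTC on Nov 3.
Flight 1 lands earlier by 1 hour 12 minutes.

the first, by 1 hour 12 minutes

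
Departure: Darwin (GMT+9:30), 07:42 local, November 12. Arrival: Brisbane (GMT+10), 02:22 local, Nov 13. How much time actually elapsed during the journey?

Departure in UTC: 07:42 − 9:30 = 22:12 on Nov 11.
Arrival in UTC: 02:22 − 10:00 = 16:22 on Nov 12.
Elapsed = 16:22 − 22:12 (+1 day) = 18 hours 10 minutes.

18 hours 10 minutes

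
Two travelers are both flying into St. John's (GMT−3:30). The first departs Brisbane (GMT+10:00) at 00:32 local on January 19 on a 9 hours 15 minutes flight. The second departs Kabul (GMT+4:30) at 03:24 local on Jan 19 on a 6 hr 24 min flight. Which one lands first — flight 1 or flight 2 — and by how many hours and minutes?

Flight 1 in UTC: 00:32 − 10:00 = 14:32 on Jan 18.
+9 hours 15 minutes → arrive 23:47 UTC on Jan 18.
Flight 2 in UTC: 03:24 − 4:30 = 22:54 on Jan 18.
+6 hours 24 minutes → arrive 05:18 UTC on Jan 19.
Flight 1 lands earlier by 5 hours 31 minutes.

the first, by 5 hours 31 minutes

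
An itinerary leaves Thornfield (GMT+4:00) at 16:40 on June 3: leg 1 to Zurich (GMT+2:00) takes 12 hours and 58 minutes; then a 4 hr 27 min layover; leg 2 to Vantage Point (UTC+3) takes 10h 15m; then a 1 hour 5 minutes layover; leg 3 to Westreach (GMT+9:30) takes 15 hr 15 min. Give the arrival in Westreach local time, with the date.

Convert departure to UTC: 16:40 − 4:00 = 12:40 UTC on Jun 3.
Add 12 hours 58 minutes leg 1 → 01:38 UTC (Jun 4).
Add 4 hours 27 minutes layover in Zurich → 06:05 UTC.
Add 10 hours and 15 minutes leg 2 → 16:20 UTC.
Add 1 hour and 5 minutes layover in Vantage Point → 17:25 UTC.
Add 15 hours and 15 minutes leg 3 → 08:40 UTC (Jun 5).
Westreach is UTC+9:30, so local arrival = 08:40 + 9:30 = 18:10 on Jun 5.

18:10 on Jun 5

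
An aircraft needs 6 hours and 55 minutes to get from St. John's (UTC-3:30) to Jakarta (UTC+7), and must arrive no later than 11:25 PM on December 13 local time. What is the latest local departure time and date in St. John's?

Target arrival in UTC: 11:25 PM − 7:00 = 4:25 PM on Dec 13.
Subtract 6 hours 55 minutes → departure 9:30 AM UTC on Dec 13.
St. John's is UTC−3:30: 9:30 AM − 3:30 = 6:00 AM on Dec 13.

6:00 AM on December 13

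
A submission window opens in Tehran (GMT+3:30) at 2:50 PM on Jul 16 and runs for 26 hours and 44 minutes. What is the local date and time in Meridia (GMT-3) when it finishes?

Convert start to UTC: 2:50 PM − 3:30 = 11:20 AM UTC on Jul 16.
Add 26 hours and 44 minutes duration → 2:04 PM UTC (Jul 17).
Meridia is UTC−3:00, so local end time = 2:04 PM − 3:00 = 11:04 AM on Jul 17.

11:04 AM on July 17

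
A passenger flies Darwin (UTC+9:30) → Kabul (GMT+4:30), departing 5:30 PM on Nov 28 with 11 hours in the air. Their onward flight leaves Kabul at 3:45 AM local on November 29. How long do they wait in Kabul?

4 hours 15 minutes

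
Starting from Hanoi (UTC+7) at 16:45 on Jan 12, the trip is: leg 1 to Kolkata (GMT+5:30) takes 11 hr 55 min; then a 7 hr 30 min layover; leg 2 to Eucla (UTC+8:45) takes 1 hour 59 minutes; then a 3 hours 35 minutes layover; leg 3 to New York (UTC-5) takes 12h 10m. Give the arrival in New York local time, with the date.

17:54 on Jan 13

Convert departure to UTC: 16:45 − 7:00 = 09:45 UTC on Jan 12.
Add 11 hours and 55 minutes leg 1 → 21:40 UTC.
Add 7 hours 30 minutes layover in Kolkata → 05:10 UTC (Jan 13).
Add 1 hour and 59 minutes leg 2 → 07:09 UTC.
Add 3 hours 35 minutes layover in Eucla → 10:44 UTC.
Add 12 hours and 10 minutes leg 3 → 22:54 UTC.
New York is UTC−5:00, so local arrival = 22:54 − 5:00 = 17:54 on Jan 13.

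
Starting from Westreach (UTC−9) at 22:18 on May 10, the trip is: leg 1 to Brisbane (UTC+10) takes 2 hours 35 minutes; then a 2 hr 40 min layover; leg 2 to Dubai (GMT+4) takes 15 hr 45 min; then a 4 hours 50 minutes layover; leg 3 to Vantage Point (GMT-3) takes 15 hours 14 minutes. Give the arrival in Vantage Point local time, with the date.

Convert departure to UTC: 22:18 + 9:00 = 07:18 UTC on May 11.
Add 2 hours 35 minutes leg 1 → 09:53 UTC.
Add 2 hours 40 minutes layover in Brisbane → 12:33 UTC.
Add 15 hours and 45 minutes leg 2 → 04:18 UTC (May 12).
Add 4 hours and 50 minutes layover in Dubai → 09:08 UTC.
Add 15 hours 14 minutes leg 3 → 00:22 UTC (May 13).
Vantage Point is UTC−3:00, so local arrival = 00:22 − 3:00 = 21:22 on May 12.

21:22 on May 12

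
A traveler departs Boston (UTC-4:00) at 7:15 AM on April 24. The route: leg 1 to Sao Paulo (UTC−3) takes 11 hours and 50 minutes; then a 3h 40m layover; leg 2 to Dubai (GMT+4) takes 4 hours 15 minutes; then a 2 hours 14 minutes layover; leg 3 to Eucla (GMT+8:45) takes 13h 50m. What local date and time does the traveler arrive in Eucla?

7:49 AM on April 26

Convert departure to UTC: 7:15 AM + 4:00 = 11:15 AM UTC on Apr 24.
Add 11 hours 50 minutes leg 1 → 11:05 PM UTC.
Add 3 hours and 40 minutes layover in Sao Paulo → 2:45 AM UTC (Apr 25).
Add 4 hours 15 minutes leg 2 → 7:00 AM UTC.
Add 2 hours 14 minutes layover in Dubai → 9:14 AM UTC.
Add 13 hours and 50 minutes leg 3 → 11:04 PM UTC.
Eucla is UTC+8:45, so local arrival = 11:04 PM + 8:45 = 7:49 AM on Apr 26.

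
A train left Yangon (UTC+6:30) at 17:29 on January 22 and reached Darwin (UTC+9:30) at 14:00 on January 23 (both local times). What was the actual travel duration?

17 hours 31 minutes

Departure in UTC: 17:29 − 6:30 = 10:59 on Jan 22.
Arrival in UTC: 14:00 − 9:30 = 04:30 on Jan 23.
Elapsed = 04:30 − 10:59 (+1 day) = 17 hours 31 minutes.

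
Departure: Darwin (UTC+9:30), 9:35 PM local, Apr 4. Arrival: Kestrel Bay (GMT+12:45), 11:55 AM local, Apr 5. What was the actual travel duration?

11 hours 5 minutes

Kestrel Bay is 3:15 ahead of Darwin.
Clock-face elapsed time (ignoring zones) is 14 hours 20 minutes.
Actual elapsed = 14 hours 20 minutes − 3:15 = 11 hours 5 minutes.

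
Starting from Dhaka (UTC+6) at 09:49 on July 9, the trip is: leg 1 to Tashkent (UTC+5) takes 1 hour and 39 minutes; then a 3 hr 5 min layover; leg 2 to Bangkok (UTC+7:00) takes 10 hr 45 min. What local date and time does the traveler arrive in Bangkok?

02:18 on July 10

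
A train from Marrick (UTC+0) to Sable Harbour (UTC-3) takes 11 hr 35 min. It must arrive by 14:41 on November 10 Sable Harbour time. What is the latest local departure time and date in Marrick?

06:06 on November 10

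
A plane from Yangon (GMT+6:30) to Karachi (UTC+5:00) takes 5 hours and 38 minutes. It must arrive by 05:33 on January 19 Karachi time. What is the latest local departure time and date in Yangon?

Target arrival in UTC: 05:33 − 5:00 = 00:33 on Jan 19.
Subtract 5 hours and 38 minutes → departure 18:55 UTC on Jan 18.
Yangon is UTC+6:30: 18:55 + 6:30 = 01:25 on Jan 19.

01:25 on January 19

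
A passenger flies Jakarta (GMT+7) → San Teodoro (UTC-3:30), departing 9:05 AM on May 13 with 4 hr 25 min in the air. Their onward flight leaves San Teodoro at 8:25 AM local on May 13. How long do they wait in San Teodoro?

5 hours 25 minutes

Convert departure to UTC: 9:05 AM − 7:00 = 2:05 AM UTC on May 13.
Add 4 hours 25 minutes flight time → 6:30 AM UTC.
San Teodoro is UTC−3:30, so local arrival = 6:30 AM − 3:30 = 3:00 AM on May 13.
Layover = 8:25 AM − 3:00 AM = 5 hours 25 minutes.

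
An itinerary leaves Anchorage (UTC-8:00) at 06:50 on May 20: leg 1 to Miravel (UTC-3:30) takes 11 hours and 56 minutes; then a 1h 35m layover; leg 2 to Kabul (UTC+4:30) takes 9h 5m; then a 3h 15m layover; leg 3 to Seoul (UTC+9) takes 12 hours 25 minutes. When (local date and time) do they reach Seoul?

Convert departure to UTC: 06:50 + 8:00 = 14:50 UTC on May 20.
Add 11 hours and 56 minutes leg 1 → 02:46 UTC (May 21).
Add 1 hour 35 minutes layover in Miravel → 04:21 UTC.
Add 9 hours and 5 minutes leg 2 → 13:26 UTC.
Add 3 hours 15 minutes layover in Kabul → 16:41 UTC.
Add 12 hours and 25 minutes leg 3 → 05:06 UTC (May 22).
Seoul is UTC+9:00, so local arrival = 05:06 + 9:00 = 14:06 on May 22.

14:06 on May 22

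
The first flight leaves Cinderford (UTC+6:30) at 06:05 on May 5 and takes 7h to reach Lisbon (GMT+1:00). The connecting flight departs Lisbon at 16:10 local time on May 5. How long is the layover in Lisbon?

Convert departure to UTC: 06:05 − 6:30 = 23:35 UTC on May 4.
Add 7 hours flight time → 06:35 UTC (May 5).
Lisbon is UTC+1:00, so local arrival = 06:35 + 1:00 = 07:35 on May 5.
Layover = 16:10 − 07:35 = 8 hours 35 minutes.

8 hours 35 minutes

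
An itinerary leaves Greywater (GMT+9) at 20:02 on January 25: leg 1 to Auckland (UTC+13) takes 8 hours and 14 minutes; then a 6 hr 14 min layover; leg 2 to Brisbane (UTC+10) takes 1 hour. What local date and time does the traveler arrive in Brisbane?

12:30 on January 26

Convert departure to UTC: 20:02 − 9:00 = 11:02 UTC on Jan 25.
Add 8 hours 14 minutes leg 1 → 19:16 UTC.
Add 6 hours 14 minutes layover in Auckland → 01:30 UTC (Jan 26).
Add 1 hour leg 2 → 02:30 UTC.
Brisbane is UTC+10:00, so local arrival = 02:30 + 10:00 = 12:30 on Jan 26.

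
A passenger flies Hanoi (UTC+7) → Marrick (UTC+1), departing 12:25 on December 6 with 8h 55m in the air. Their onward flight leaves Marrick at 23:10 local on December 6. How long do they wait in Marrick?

Convert departure to UTC: 12:25 − 7:00 = 05:25 UTC on Dec 6.
Add 8 hours and 55 minutes flight time → 14:20 UTC.
Marrick is UTC+1:00, so local arrival = 14:20 + 1:00 = 15:20 on Dec 6.
Layover = 23:10 − 15:20 = 7 hours 50 minutes.

7 hours 50 minutes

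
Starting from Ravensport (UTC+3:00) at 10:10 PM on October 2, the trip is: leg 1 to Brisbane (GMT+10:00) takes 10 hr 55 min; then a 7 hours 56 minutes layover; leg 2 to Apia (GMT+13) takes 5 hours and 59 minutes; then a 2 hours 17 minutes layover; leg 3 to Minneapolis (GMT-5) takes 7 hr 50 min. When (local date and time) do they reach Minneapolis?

1:07 AM on October 4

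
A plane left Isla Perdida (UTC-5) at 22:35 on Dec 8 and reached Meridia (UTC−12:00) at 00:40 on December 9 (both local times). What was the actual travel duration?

9 hours 5 minutes

Departure in UTC: 22:35 + 5:00 = 03:35 on Dec 9.
Arrival in UTC: 00:40 + 12:00 = 12:40 on Dec 9.
Elapsed = 12:40 − 03:35 = 9 hours 5 minutes.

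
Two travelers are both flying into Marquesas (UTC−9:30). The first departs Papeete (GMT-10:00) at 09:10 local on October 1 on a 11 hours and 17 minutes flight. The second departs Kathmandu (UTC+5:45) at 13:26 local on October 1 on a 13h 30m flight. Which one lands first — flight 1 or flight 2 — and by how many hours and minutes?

Flight 1 in UTC: 09:10 + 10:00 = 19:10 on Oct 1.
+11 hours and 17 minutes → arrive 06:27 UTC on Oct 2.
Flight 2 in UTC: 13:26 − 5:45 = 07:41 on Oct 1.
+13 hours and 30 minutes → arrive 21:11 UTC on Oct 1.
Flight 2 lands earlier by 9 hours 16 minutes.

the second, by 9 hours 16 minutes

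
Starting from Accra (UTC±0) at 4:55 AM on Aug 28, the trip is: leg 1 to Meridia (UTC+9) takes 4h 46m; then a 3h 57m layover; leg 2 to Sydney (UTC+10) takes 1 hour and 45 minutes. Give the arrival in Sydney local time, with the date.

1:23 AM on August 29

Accra is at UTC+0, so departure is already 4:55 AM UTC on Aug 28.
Add 4 hours 46 minutes leg 1 → 9:41 AM UTC.
Add 3 hours 57 minutes layover in Meridia → 1:38 PM UTC.
Add 1 hour 45 minutes leg 2 → 3:23 PM UTC.
Sydney is UTC+10:00, so local arrival = 3:23 PM + 10:00 = 1:23 AM on Aug 29.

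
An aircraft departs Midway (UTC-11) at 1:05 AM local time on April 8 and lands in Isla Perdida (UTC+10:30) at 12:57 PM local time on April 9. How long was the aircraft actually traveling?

14 hours 22 minutes

Departure in UTC: 1:05 AM + 11:00 = 12:05 PM on Apr 8.
Arrival in UTC: 12:57 PM − 10:30 = 2:27 AM on Apr 9.
Elapsed = 2:27 AM − 12:05 PM (+1 day) = 14 hours 22 minutes.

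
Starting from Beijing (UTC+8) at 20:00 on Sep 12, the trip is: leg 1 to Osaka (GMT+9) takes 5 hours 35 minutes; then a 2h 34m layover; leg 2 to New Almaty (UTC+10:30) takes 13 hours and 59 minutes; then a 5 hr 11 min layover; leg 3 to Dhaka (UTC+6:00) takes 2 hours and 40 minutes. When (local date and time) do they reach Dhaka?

23:59 on September 13

Convert departure to UTC: 20:00 − 8:00 = 12:00 UTC on Sep 12.
Add 5 hours and 35 minutes leg 1 → 17:35 UTC.
Add 2 hours 34 minutes layover in Osaka → 20:09 UTC.
Add 13 hours and 59 minutes leg 2 → 10:08 UTC (Sep 13).
Add 5 hours 11 minutes layover in New Almaty → 15:19 UTC.
Add 2 hours 40 minutes leg 3 → 17:59 UTC.
Dhaka is UTC+6:00, so local arrival = 17:59 + 6:00 = 23:59 on Sep 13.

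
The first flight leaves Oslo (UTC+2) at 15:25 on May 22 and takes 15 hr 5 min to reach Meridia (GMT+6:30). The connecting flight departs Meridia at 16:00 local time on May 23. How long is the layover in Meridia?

Convert departure to UTC: 15:25 − 2:00 = 13:25 UTC on May 22.
Add 15 hours and 5 minutes flight time → 04:30 UTC (May 23).
Meridia is UTC+6:30, so local arrival = 04:30 + 6:30 = 11:00 on May 23.
Layover = 16:00 − 11:00 = 5 hours.

5 hours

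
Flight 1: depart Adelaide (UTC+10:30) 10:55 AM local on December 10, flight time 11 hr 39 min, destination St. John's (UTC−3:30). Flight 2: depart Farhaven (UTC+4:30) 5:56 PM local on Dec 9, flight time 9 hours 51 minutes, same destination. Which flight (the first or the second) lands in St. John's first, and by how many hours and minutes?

Flight 1 in UTC: 10:55 AM − 10:30 = 12:25 AM on Dec 10.
+11 hours 39 minutes → arrive 12:04 PM UTC on Dec 10.
Flight 2 in UTC: 5:56 PM − 4:30 = 1:26 PM on Dec 9.
+9 hours and 51 minutes → arrive 11:17 PM UTC on Dec 9.
Flight 2 lands earlier by 12 hours 47 minutes.

the second, by 12 hours 47 minutes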